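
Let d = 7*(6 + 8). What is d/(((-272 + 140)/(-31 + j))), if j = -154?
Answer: 9065/66 ≈ 137.35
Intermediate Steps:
d = 98 (d = 7*14 = 98)
d/(((-272 + 140)/(-31 + j))) = 98/(((-272 + 140)/(-31 - 154))) = 98/((-132/(-185))) = 98/((-132*(-1/185))) = 98/(132/185) = 98*(185/132) = 9065/66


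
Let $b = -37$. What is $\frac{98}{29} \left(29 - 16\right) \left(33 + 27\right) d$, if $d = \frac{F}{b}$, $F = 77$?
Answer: $- \frac{5885880}{1073} \approx -5485.4$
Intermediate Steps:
$d = - \frac{77}{37}$ ($d = \frac{77}{-37} = 77 \left(- \frac{1}{37}\right) = - \frac{77}{37} \approx -2.0811$)
$\frac{98}{29} \left(29 - 16\right) \left(33 + 27\right) d = \frac{98}{29} \left(29 - 16\right) \left(33 + 27\right) \left(- \frac{77}{37}\right) = 98 \cdot \frac{1}{29} \cdot 13 \cdot 60 \left(- \frac{77}{37}\right) = \frac{98}{29} \cdot 780 \left(- \frac{77}{37}\right) = \frac{76440}{29} \left(- \frac{77}{37}\right) = - \frac{5885880}{1073}$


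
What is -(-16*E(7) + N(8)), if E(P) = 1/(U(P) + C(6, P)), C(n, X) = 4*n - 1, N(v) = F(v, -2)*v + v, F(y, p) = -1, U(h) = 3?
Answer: 8/13 ≈ 0.61539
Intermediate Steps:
N(v) = 0 (N(v) = -v + v = 0)
C(n, X) = -1 + 4*n
E(P) = 1/26 (E(P) = 1/(3 + (-1 + 4*6)) = 1/(3 + (-1 + 24)) = 1/(3 + 23) = 1/26)
-(-16*E(7) + N(8)) = -(-16*1/26 + 0) = -(-8/13 + 0) = -1*(-8/13) = 8/13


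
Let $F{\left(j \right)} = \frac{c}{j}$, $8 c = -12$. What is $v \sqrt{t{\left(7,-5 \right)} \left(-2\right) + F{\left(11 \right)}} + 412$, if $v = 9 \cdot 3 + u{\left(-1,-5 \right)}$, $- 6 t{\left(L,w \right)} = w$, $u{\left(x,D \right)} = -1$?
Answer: $412 + \frac{13 i \sqrt{7854}}{33} \approx 412.0 + 34.912 i$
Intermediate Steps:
$c = - \frac{3}{2}$ ($c = \frac{1}{8} \left(-12\right) = - \frac{3}{2} \approx -1.5$)
$t{\left(L,w \right)} = - \frac{w}{6}$
$F{\left(j \right)} = - \frac{3}{2 j}$
$v = 26$ ($v = 9 \cdot 3 - 1 = 27 - 1 = 26$)
$v \sqrt{t{\left(7,-5 \right)} \left(-2\right) + F{\left(11 \right)}} + 412 = 26 \sqrt{\left(- \frac{1}{6}\right) \left(-5\right) \left(-2\right) - \frac{3}{2 \cdot 11}} + 412 = 26 \sqrt{\frac{5}{6} \left(-2\right) - \frac{3}{22}} + 412 = 26 \sqrt{- \frac{5}{3} - \frac{3}{22}} + 412 = 26 \sqrt{- \frac{119}{66}} + 412 = 26 \frac{i \sqrt{7854}}{66} + 412 = \frac{13 i \sqrt{7854}}{33} + 412 = 412 + \frac{13 i \sqrt{7854}}{33}$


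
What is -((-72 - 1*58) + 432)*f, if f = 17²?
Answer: -87278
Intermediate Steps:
f = 289
-((-72 - 1*58) + 432)*f = -((-72 - 1*58) + 432)*289 = -((-72 - 58) + 432)*289 = -(-130 + 432)*289 = -302*289 = -1*87278 = -87278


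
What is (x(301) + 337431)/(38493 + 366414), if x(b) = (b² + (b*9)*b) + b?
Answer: 1243742/404907 ≈ 3.0717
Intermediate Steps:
x(b) = b + 10*b² (x(b) = (b² + (9*b)*b) + b = (b² + 9*b²) + b = 10*b² + b = b + 10*b²)
(x(301) + 337431)/(38493 + 366414) = (301*(1 + 10*301) + 337431)/(38493 + 366414) = (301*(1 + 3010) + 337431)/404907 = (301*3011 + 337431)*(1/404907) = (906311 + 337431)*(1/404907) = 1243742*(1/404907) = 1243742/404907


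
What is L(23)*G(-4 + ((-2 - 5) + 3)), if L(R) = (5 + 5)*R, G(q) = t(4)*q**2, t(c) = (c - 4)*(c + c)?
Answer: 0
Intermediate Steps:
t(c) = 2*c*(-4 + c) (t(c) = (-4 + c)*(2*c) = 2*c*(-4 + c))
G(q) = 0 (G(q) = (2*4*(-4 + 4))*q**2 = (2*4*0)*q**2 = 0*q**2 = 0)
L(R) = 10*R
L(23)*G(-4 + ((-2 - 5) + 3)) = (10*23)*0 = 230*0 = 0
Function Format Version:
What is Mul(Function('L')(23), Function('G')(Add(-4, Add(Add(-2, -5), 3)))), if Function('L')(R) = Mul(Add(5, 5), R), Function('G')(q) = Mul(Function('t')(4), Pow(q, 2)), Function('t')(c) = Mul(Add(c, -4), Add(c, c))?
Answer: 0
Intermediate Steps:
Function('t')(c) = Mul(2, c, Add(-4, c)) (Function('t')(c) = Mul(Add(-4, c), Mul(2, c)) = Mul(2, c, Add(-4, c)))
Function('G')(q) = 0 (Function('G')(q) = Mul(Mul(2, 4, Add(-4, 4)), Pow(q, 2)) = Mul(Mul(2, 4, 0), Pow(q, 2)) = Mul(0, Pow(q, 2)) = 0)
Function('L')(R) = Mul(10, R)
Mul(Function('L')(23), Function('G')(Add(-4, Add(Add(-2, -5), 3)))) = Mul(Mul(10, 23), 0) = Mul(230, 0) = 0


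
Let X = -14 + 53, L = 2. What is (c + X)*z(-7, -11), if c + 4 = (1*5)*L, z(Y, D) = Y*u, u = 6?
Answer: -1890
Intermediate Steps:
z(Y, D) = 6*Y (z(Y, D) = Y*6 = 6*Y)
c = 6 (c = -4 + (1*5)*2 = -4 + 5*2 = -4 + 10 = 6)
X = 39
(c + X)*z(-7, -11) = (6 + 39)*(6*(-7)) = 45*(-42) = -1890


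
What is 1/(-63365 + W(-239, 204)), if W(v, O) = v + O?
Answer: -1/63400 ≈ -1.5773e-5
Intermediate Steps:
W(v, O) = O + v
1/(-63365 + W(-239, 204)) = 1/(-63365 + (204 - 239)) = 1/(-63365 - 35) = 1/(-63400) = -1/63400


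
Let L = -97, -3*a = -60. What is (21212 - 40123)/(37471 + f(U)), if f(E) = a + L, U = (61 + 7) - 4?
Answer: -18911/37394 ≈ -0.50572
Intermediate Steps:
a = 20 (a = -⅓*(-60) = 20)
U = 64 (U = 68 - 4 = 64)
f(E) = -77 (f(E) = 20 - 97 = -77)
(21212 - 40123)/(37471 + f(U)) = (21212 - 40123)/(37471 - 77) = -18911/37394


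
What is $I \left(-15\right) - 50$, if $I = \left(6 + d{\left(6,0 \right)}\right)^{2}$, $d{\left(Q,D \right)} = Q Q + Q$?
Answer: $-34610$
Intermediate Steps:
$d{\left(Q,D \right)} = Q + Q^{2}$ ($d{\left(Q,D \right)} = Q^{2} + Q = Q + Q^{2}$)
$I = 2304$ ($I = \left(6 + 6 \left(1 + 6\right)\right)^{2} = \left(6 + 6 \cdot 7\right)^{2} = \left(6 + 42\right)^{2} = 48^{2} = 2304$)
$I \left(-15\right) - 50 = 2304 \left(-15\right) - 50 = -34560 - 50 = -34610$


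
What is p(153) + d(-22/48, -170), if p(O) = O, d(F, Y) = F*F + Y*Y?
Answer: 16734649/576 ≈ 29053.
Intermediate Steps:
d(F, Y) = F² + Y²
p(153) + d(-22/48, -170) = 153 + ((-22/48)² + (-170)²) = 153 + ((-22*1/48)² + 28900) = 153 + ((-11/24)² + 28900) = 153 + (121/576 + 28900) = 153 + 16646521/576 = 16734649/576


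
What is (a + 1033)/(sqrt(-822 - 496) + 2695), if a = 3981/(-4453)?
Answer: 12386133760/32348119379 - 4595968*I*sqrt(1318)/32348119379 ≈ 0.3829 - 0.0051581*I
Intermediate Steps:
a = -3981/4453 (a = 3981*(-1/4453) = -3981/4453 ≈ -0.89400)
(a + 1033)/(sqrt(-822 - 496) + 2695) = (-3981/4453 + 1033)/(sqrt(-822 - 496) + 2695) = 4595968/(4453*(sqrt(-1318) + 2695)) = 4595968/(4453*(I*sqrt(1318) + 2695)) = 4595968/(4453*(2695 + I*sqrt(1318)))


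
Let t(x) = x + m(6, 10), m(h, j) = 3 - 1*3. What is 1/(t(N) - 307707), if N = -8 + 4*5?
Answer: -1/307695 ≈ -3.2500e-6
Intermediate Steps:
m(h, j) = 0 (m(h, j) = 3 - 3 = 0)
N = 12 (N = -8 + 20 = 12)
t(x) = x (t(x) = x + 0 = x)
1/(t(N) - 307707) = 1/(12 - 307707) = 1/(-307695) = -1/307695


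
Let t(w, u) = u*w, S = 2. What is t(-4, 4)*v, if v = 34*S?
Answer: -1088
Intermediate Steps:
v = 68 (v = 34*2 = 68)
t(-4, 4)*v = (4*(-4))*68 = -16*68 = -1088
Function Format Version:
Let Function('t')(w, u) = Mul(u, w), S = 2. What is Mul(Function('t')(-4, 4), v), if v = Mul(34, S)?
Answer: -1088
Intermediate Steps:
v = 68 (v = Mul(34, 2) = 68)
Mul(Function('t')(-4, 4), v) = Mul(Mul(4, -4), 68) = Mul(-16, 68) = -1088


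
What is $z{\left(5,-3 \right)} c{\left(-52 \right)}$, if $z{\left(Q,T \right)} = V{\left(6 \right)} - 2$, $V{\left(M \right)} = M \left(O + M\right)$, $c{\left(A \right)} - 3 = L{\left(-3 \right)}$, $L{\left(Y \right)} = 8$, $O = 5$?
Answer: $704$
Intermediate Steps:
$c{\left(A \right)} = 11$ ($c{\left(A \right)} = 3 + 8 = 11$)
$V{\left(M \right)} = M \left(5 + M\right)$
$z{\left(Q,T \right)} = 64$ ($z{\left(Q,T \right)} = 6 \left(5 + 6\right) - 2 = 6 \cdot 11 - 2 = 66 - 2 = 64$)
$z{\left(5,-3 \right)} c{\left(-52 \right)} = 64 \cdot 11 = 704$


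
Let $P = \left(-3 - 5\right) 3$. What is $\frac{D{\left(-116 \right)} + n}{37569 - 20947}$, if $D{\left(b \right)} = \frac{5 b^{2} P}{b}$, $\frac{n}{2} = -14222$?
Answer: $- \frac{7262}{8311} \approx -0.87378$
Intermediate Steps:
$n = -28444$ ($n = 2 \left(-14222\right) = -28444$)
$P = -24$ ($P = \left(-8\right) 3 = -24$)
$D{\left(b \right)} = - 120 b$ ($D{\left(b \right)} = \frac{5 b^{2} \left(-24\right)}{b} = \frac{\left(-120\right) b^{2}}{b} = - 120 b$)
$\frac{D{\left(-116 \right)} + n}{37569 - 20947} = \frac{\left(-120\right) \left(-116\right) - 28444}{37569 - 20947} = \frac{13920 - 28444}{16622} = \left(-14524\right) \frac{1}{16622} = - \frac{7262}{8311}$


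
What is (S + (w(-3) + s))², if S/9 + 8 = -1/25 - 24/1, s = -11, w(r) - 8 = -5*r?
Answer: 47734281/625 ≈ 76375.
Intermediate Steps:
w(r) = 8 - 5*r
S = -7209/25 (S = -72 + 9*(-1/25 - 24/1) = -72 + 9*(-1*1/25 - 24*1) = -72 + 9*(-1/25 - 24) = -72 + 9*(-601/25) = -72 - 5409/25 = -7209/25 ≈ -288.36)
(S + (w(-3) + s))² = (-7209/25 + ((8 - 5*(-3)) - 11))² = (-7209/25 + ((8 + 15) - 11))² = (-7209/25 + (23 - 11))² = (-7209/25 + 12)² = (-6909/25)² = 47734281/625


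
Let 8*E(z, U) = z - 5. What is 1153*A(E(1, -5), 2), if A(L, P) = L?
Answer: -1153/2 ≈ -576.50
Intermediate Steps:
E(z, U) = -5/8 + z/8 (E(z, U) = (z - 5)/8 = (-5 + z)/8 = -5/8 + z/8)
1153*A(E(1, -5), 2) = 1153*(-5/8 + (⅛)*1) = 1153*(-5/8 + ⅛) = 1153*(-½) = -1153/2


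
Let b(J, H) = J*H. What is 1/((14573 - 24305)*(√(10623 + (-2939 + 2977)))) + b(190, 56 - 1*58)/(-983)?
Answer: 380/983 - √10661/103752852 ≈ 0.38657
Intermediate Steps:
b(J, H) = H*J
1/((14573 - 24305)*(√(10623 + (-2939 + 2977)))) + b(190, 56 - 1*58)/(-983) = 1/((14573 - 24305)*(√(10623 + (-2939 + 2977)))) + ((56 - 1*58)*190)/(-983) = 1/((-9732)*(√(10623 + 38))) + ((56 - 58)*190)*(-1/983) = -√10661/10661/9732 - 2*190*(-1/983) = -√10661/103752852 - 380*(-1/983) = -√10661/103752852 + 380/983 = 380/983 - √10661/103752852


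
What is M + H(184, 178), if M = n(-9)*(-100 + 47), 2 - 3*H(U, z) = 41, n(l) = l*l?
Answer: -4306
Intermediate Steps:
n(l) = l²
H(U, z) = -13 (H(U, z) = ⅔ - ⅓*41 = ⅔ - 41/3 = -13)
M = -4293 (M = (-9)²*(-100 + 47) = 81*(-53) = -4293)
M + H(184, 178) = -4293 - 13 = -4306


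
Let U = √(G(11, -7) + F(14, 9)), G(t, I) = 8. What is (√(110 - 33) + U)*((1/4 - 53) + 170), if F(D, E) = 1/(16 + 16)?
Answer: 469*√77/4 + 469*√514/32 ≈ 1361.1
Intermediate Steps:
F(D, E) = 1/32
U = √514/8 (U = √(8 + 1/32) = √(257/32) = √514/8 ≈ 2.8339)
(√(110 - 33) + U)*((1/4 - 53) + 170) = (√(110 - 33) + √514/8)*((1/4 - 53) + 170) = (√77 + √514/8)*((¼ - 53) + 170) = (√77 + √514/8)*(-211/4 + 170) = (√77 + √514/8)*(469/4) = 469*√77/4 + 469*√514/32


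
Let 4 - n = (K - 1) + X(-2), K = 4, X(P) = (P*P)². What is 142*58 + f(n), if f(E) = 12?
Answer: 8248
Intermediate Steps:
X(P) = P⁴ (X(P) = (P²)² = P⁴)
n = -15 (n = 4 - ((4 - 1) + (-2)⁴) = 4 - (3 + 16) = 4 - 1*19 = 4 - 19 = -15)
142*58 + f(n) = 142*58 + 12 = 8236 + 12 = 8248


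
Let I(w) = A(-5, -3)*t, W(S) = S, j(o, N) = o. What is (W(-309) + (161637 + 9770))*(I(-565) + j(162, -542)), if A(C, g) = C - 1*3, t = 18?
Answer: 3079764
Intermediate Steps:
A(C, g) = -3 + C (A(C, g) = C - 3 = -3 + C)
I(w) = -144 (I(w) = (-3 - 5)*18 = -8*18 = -144)
(W(-309) + (161637 + 9770))*(I(-565) + j(162, -542)) = (-309 + (161637 + 9770))*(-144 + 162) = (-309 + 171407)*18 = 171098*18 = 3079764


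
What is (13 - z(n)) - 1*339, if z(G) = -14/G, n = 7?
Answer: -324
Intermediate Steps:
(13 - z(n)) - 1*339 = (13 - (-14)/7) - 1*339 = (13 - (-14)/7) - 339 = (13 - 1*(-2)) - 339 = (13 + 2) - 339 = 15 - 339 = -324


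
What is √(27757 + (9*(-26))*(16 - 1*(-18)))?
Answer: √19801 ≈ 140.72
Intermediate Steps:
√(27757 + (9*(-26))*(16 - 1*(-18))) = √(27757 - 234*(16 + 18)) = √(27757 - 234*34) = √(27757 - 7956) = √19801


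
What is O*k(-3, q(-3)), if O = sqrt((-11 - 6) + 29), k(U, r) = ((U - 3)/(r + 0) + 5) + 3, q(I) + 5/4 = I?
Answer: 320*sqrt(3)/17 ≈ 32.603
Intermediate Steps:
q(I) = -5/4 + I
k(U, r) = 8 + (-3 + U)/r (k(U, r) = ((-3 + U)/r + 5) + 3 = (5 + (-3 + U)/r) + 3 = 8 + (-3 + U)/r)
O = 2*sqrt(3) (O = sqrt(-17 + 29) = sqrt(12) = 2*sqrt(3) ≈ 3.4641)
O*k(-3, q(-3)) = (2*sqrt(3))*((-3 - 3 + 8*(-5/4 - 3))/(-5/4 - 3)) = (2*sqrt(3))*((-3 - 3 + 8*(-17/4))/(-17/4)) = (2*sqrt(3))*(-4*(-3 - 3 - 34)/17) = (2*sqrt(3))*(-4/17*(-40)) = (2*sqrt(3))*(160/17) = 320*sqrt(3)/17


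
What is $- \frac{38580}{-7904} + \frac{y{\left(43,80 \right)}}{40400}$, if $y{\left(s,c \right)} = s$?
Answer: $\frac{48717871}{9978800} \approx 4.8821$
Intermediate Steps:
$- \frac{38580}{-7904} + \frac{y{\left(43,80 \right)}}{40400} = - \frac{38580}{-7904} + \frac{43}{40400} = \left(-38580\right) \left(- \frac{1}{7904}\right) + 43 \cdot \frac{1}{40400} = \frac{9645}{1976} + \frac{43}{40400} = \frac{48717871}{9978800}$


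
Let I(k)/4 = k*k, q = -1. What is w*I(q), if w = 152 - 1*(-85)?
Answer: 948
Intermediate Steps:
I(k) = 4*k**2 (I(k) = 4*(k*k) = 4*k**2)
w = 237 (w = 152 + 85 = 237)
w*I(q) = 237*(4*(-1)**2) = 237*(4*1) = 237*4 = 948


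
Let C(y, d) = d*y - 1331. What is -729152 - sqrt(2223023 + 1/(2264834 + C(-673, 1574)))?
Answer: -729152 - 2*sqrt(805901439974435106)/1204201 ≈ -7.3064e+5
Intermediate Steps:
C(y, d) = -1331 + d*y
-729152 - sqrt(2223023 + 1/(2264834 + C(-673, 1574))) = -729152 - sqrt(2223023 + 1/(2264834 + (-1331 + 1574*(-673)))) = -729152 - sqrt(2223023 + 1/(2264834 + (-1331 - 1059302))) = -729152 - sqrt(2223023 + 1/(2264834 - 1060633)) = -729152 - sqrt(2223023 + 1/1204201) = -729152 - sqrt(2676966519624/1204201) = -729152 - 2*sqrt(805901439974435106)/1204201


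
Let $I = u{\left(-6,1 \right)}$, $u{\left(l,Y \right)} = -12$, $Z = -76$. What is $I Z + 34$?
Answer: $946$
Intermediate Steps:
$I = -12$
$I Z + 34 = \left(-12\right) \left(-76\right) + 34 = 912 + 34 = 946$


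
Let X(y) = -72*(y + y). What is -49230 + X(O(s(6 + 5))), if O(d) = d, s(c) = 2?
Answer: -49518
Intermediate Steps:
X(y) = -144*y
-49230 + X(O(s(6 + 5))) = -49230 - 144*2 = -49230 - 288 = -49518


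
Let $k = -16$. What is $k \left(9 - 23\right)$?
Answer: $224$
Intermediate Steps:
$k \left(9 - 23\right) = - 16 \left(9 - 23\right) = \left(-16\right) \left(-14\right) = 224$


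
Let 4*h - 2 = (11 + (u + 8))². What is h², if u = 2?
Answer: 196249/16 ≈ 12266.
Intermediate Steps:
h = 443/4 (h = ½ + (11 + (2 + 8))²/4 = ½ + (11 + 10)²/4 = ½ + (¼)*21² = ½ + (¼)*441 = ½ + 441/4 = 443/4 ≈ 110.75)
h² = (443/4)² = 196249/16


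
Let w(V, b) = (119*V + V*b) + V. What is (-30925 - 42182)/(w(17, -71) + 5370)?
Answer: -73107/6203 ≈ -11.786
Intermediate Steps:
w(V, b) = 120*V + V*b
(-30925 - 42182)/(w(17, -71) + 5370) = (-30925 - 42182)/(17*(120 - 71) + 5370) = -73107/(17*49 + 5370) = -73107/(833 + 5370) = -73107/6203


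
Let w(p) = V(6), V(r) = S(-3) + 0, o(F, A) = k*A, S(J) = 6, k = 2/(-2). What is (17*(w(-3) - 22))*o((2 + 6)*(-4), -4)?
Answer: -1088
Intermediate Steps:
k = -1 (k = 2*(-½) = -1)
o(F, A) = -A
V(r) = 6 (V(r) = 6 + 0 = 6)
w(p) = 6
(17*(w(-3) - 22))*o((2 + 6)*(-4), -4) = (17*(6 - 22))*(-1*(-4)) = (17*(-16))*4 = -272*4 = -1088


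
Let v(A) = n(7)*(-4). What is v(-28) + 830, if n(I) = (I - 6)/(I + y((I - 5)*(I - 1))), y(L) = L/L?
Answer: 1659/2 ≈ 829.50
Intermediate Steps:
y(L) = 1
n(I) = (-6 + I)/(1 + I) (n(I) = (I - 6)/(I + 1) = (-6 + I)/(1 + I))
v(A) = -1/2 (v(A) = ((-6 + 7)/(1 + 7))*(-4) = (1/8)*(-4) = -1/2)
v(-28) + 830 = -1/2 + 830 = 1659/2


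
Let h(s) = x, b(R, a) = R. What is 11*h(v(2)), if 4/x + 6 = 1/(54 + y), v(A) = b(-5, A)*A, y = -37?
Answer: -748/101 ≈ -7.4059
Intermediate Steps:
v(A) = -5*A
x = -68/101 (x = 4/(-6 + 1/(54 - 37)) = 4/(-6 + 1/17) = 4/(-101/17) = 4*(-17/101) = -68/101 ≈ -0.67327)
h(s) = -68/101
11*h(v(2)) = 11*(-68/101) = -748/101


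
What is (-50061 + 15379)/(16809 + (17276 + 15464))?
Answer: -34682/49549 ≈ -0.69995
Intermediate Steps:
(-50061 + 15379)/(16809 + (17276 + 15464)) = -34682/(16809 + 32740) = -34682/49549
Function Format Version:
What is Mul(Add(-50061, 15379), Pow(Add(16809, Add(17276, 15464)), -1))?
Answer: Rational(-34682, 49549) ≈ -0.69995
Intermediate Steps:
Mul(Add(-50061, 15379), Pow(Add(16809, Add(17276, 15464)), -1)) = Mul(-34682, Pow(Add(16809, 32740), -1)) = Mul(-34682, Pow(49549, -1)) = Mul(-34682, Rational(1, 49549)) = Rational(-34682, 49549)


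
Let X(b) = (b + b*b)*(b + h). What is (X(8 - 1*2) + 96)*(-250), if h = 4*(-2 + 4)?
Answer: -171000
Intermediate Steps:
h = 8 (h = 4*2 = 8)
X(b) = (8 + b)*(b + b²) (X(b) = (b + b*b)*(b + 8) = (b + b²)*(8 + b) = (8 + b)*(b + b²))
(X(8 - 1*2) + 96)*(-250) = ((8 - 1*2)*(8 + (8 - 1*2)² + 9*(8 - 1*2)) + 96)*(-250) = ((8 - 2)*(8 + (8 - 2)² + 9*(8 - 2)) + 96)*(-250) = (6*(8 + 6² + 9*6) + 96)*(-250) = (6*(8 + 36 + 54) + 96)*(-250) = (6*98 + 96)*(-250) = (588 + 96)*(-250) = 684*(-250) = -171000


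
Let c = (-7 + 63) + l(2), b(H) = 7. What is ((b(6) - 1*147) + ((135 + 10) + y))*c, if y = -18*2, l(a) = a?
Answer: -1798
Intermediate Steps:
y = -36
c = 58 (c = (-7 + 63) + 2 = 56 + 2 = 58)
((b(6) - 1*147) + ((135 + 10) + y))*c = ((7 - 1*147) + ((135 + 10) - 36))*58 = ((7 - 147) + (145 - 36))*58 = (-140 + 109)*58 = -31*58 = -1798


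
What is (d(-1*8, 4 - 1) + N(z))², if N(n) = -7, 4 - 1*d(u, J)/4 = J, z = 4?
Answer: 9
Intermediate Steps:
d(u, J) = 16 - 4*J
(d(-1*8, 4 - 1) + N(z))² = ((16 - 4*(4 - 1)) - 7)² = ((16 - 4*3) - 7)² = ((16 - 12) - 7)² = (4 - 7)² = (-3)² = 9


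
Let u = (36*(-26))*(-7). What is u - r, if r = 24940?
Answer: -18388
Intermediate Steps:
u = 6552 (u = -936*(-7) = 6552)
u - r = 6552 - 1*24940 = 6552 - 24940 = -18388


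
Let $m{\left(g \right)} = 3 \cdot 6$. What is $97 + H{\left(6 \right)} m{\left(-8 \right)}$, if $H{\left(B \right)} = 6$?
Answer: $205$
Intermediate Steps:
$m{\left(g \right)} = 18$
$97 + H{\left(6 \right)} m{\left(-8 \right)} = 97 + 6 \cdot 18 = 97 + 108 = 205$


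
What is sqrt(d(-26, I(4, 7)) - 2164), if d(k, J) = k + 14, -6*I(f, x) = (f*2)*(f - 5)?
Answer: 8*I*sqrt(34) ≈ 46.648*I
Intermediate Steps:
I(f, x) = -f*(-5 + f)/3 (I(f, x) = -f*2*(f - 5)/6 = -2*f*(-5 + f)/6 = -f*(-5 + f)/3)
d(k, J) = 14 + k
sqrt(d(-26, I(4, 7)) - 2164) = sqrt((14 - 26) - 2164) = sqrt(-12 - 2164) = sqrt(-2176) = 8*I*sqrt(34)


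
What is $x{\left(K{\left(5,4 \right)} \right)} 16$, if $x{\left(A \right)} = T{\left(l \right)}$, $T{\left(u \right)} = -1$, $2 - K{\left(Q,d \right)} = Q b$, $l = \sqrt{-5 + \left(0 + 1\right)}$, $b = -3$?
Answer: $-16$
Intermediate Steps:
$l = 2 i$ ($l = \sqrt{-5 + 1} = \sqrt{-4} = 2 i \approx 2.0 i$)
$K{\left(Q,d \right)} = 2 + 3 Q$ ($K{\left(Q,d \right)} = 2 - Q \left(-3\right) = 2 - - 3 Q = 2 + 3 Q$)
$x{\left(A \right)} = -1$
$x{\left(K{\left(5,4 \right)} \right)} 16 = \left(-1\right) 16 = -16$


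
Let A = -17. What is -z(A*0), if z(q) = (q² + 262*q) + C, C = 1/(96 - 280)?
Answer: 1/184 ≈ 0.0054348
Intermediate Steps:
C = -1/184 (C = 1/(-184) = -1/184 ≈ -0.0054348)
z(q) = -1/184 + q² + 262*q (z(q) = (q² + 262*q) - 1/184 = -1/184 + q² + 262*q)
-z(A*0) = -(-1/184 + (-17*0)² + 262*(-17*0)) = -(-1/184 + 0² + 262*0) = -(-1/184 + 0 + 0) = -1*(-1/184) = 1/184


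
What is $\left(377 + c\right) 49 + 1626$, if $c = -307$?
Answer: $5056$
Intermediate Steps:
$\left(377 + c\right) 49 + 1626 = \left(377 - 307\right) 49 + 1626 = 70 \cdot 49 + 1626 = 3430 + 1626 = 5056$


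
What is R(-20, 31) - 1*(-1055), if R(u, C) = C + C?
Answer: 1117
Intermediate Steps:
R(u, C) = 2*C
R(-20, 31) - 1*(-1055) = 2*31 - 1*(-1055) = 62 + 1055 = 1117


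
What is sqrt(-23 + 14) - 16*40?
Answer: -640 + 3*I ≈ -640.0 + 3.0*I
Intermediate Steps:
sqrt(-23 + 14) - 16*40 = sqrt(-9) - 640 = 3*I - 640 = -640 + 3*I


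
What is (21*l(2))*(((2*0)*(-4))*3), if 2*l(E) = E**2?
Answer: 0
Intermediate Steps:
l(E) = E**2/2
(21*l(2))*(((2*0)*(-4))*3) = (21*((1/2)*2**2))*(((2*0)*(-4))*3) = (21*((1/2)*4))*((0*(-4))*3) = (21*2)*(0*3) = 42*0 = 0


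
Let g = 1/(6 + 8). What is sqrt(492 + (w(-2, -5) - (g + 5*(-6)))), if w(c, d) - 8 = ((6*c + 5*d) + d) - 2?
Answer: sqrt(95242)/14 ≈ 22.044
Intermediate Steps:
g = 1/14 ≈ 0.071429
w(c, d) = 6 + 6*c + 6*d (w(c, d) = 8 + (((6*c + 5*d) + d) - 2) = 8 + (((5*d + 6*c) + d) - 2) = 8 + ((6*c + 6*d) - 2) = 8 + (-2 + 6*c + 6*d) = 6 + 6*c + 6*d)
sqrt(492 + (w(-2, -5) - (g + 5*(-6)))) = sqrt(492 + ((6 + 6*(-2) + 6*(-5)) - (1/14 + 5*(-6)))) = sqrt(492 + ((6 - 12 - 30) - (1/14 - 30))) = sqrt(492 + (-36 - 1*(-419/14))) = sqrt(492 + (-36 + 419/14)) = sqrt(492 - 85/14) = sqrt(6803/14) = sqrt(95242)/14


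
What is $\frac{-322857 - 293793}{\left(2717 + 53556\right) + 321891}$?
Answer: $- \frac{308325}{189082} \approx -1.6306$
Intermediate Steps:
$\frac{-322857 - 293793}{\left(2717 + 53556\right) + 321891} = - \frac{616650}{56273 + 321891} = - \frac{616650}{378164} = \left(-616650\right) \frac{1}{378164} = - \frac{308325}{189082}$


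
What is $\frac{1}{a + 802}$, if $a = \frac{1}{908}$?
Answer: $\frac{908}{728217} \approx 0.0012469$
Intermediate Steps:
$a = \frac{1}{908} \approx 0.0011013$
$\frac{1}{a + 802} = \frac{1}{\frac{1}{908} + 802} = \frac{1}{\frac{728217}{908}} = \frac{908}{728217}$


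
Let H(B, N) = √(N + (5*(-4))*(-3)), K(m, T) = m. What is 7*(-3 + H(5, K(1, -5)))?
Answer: -21 + 7*√61 ≈ 33.672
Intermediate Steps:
H(B, N) = √(60 + N) (H(B, N) = √(N - 20*(-3)) = √(N + 60) = √(60 + N))
7*(-3 + H(5, K(1, -5))) = 7*(-3 + √(60 + 1)) = 7*(-3 + √61) = -21 + 7*√61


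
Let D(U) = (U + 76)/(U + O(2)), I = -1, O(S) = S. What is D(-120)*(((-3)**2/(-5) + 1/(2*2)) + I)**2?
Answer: 28611/11800 ≈ 2.4247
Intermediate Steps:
D(U) = (76 + U)/(2 + U) (D(U) = (U + 76)/(U + 2) = (76 + U)/(2 + U))
D(-120)*(((-3)**2/(-5) + 1/(2*2)) + I)**2 = ((76 - 120)/(2 - 120))*(((-3)**2/(-5) + 1/(2*2)) - 1)**2 = (-44/(-118))*((9*(-1/5) + (1/2)*(1/2)) - 1)**2 = (-1/118*(-44))*((-9/5 + 1/4) - 1)**2 = 22*(-31/20 - 1)**2/59 = 22*(-51/20)**2/59 = (22/59)*(2601/400) = 28611/11800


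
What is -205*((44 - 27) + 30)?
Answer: -9635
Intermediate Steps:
-205*((44 - 27) + 30) = -205*(17 + 30) = -205*47 = -9635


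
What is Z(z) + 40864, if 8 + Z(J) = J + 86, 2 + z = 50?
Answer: 40990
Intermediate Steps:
z = 48 (z = -2 + 50 = 48)
Z(J) = 78 + J (Z(J) = -8 + (J + 86) = -8 + (86 + J) = 78 + J)
Z(z) + 40864 = (78 + 48) + 40864 = 126 + 40864 = 40990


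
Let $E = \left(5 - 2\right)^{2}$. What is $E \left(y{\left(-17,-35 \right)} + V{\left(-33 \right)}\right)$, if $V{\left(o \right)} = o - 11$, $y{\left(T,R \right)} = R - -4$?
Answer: $-675$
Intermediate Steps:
$y{\left(T,R \right)} = 4 + R$ ($y{\left(T,R \right)} = R + 4 = 4 + R$)
$E = 9$ ($E = 3^{2} = 9$)
$V{\left(o \right)} = -11 + o$
$E \left(y{\left(-17,-35 \right)} + V{\left(-33 \right)}\right) = 9 \left(\left(4 - 35\right) - 44\right) = 9 \left(-31 - 44\right) = 9 \left(-75\right) = -675$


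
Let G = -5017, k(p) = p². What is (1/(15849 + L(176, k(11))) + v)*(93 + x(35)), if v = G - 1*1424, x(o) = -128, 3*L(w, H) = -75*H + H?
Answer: 8700212850/38593 ≈ 2.2544e+5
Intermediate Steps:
L(w, H) = -74*H/3 (L(w, H) = (-75*H + H)/3 = (-74*H)/3 = -74*H/3)
v = -6441 (v = -5017 - 1*1424 = -5017 - 1424 = -6441)
(1/(15849 + L(176, k(11))) + v)*(93 + x(35)) = (1/(15849 - 74/3*11²) - 6441)*(93 - 128) = (1/(15849 - 74/3*121) - 6441)*(-35) = (1/(15849 - 8954/3) - 6441)*(-35) = (1/(38593/3) - 6441)*(-35) = (3/38593 - 6441)*(-35) = -248577510/38593*(-35) = 8700212850/38593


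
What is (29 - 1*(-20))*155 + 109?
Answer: 7704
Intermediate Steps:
(29 - 1*(-20))*155 + 109 = (29 + 20)*155 + 109 = 49*155 + 109 = 7595 + 109 = 7704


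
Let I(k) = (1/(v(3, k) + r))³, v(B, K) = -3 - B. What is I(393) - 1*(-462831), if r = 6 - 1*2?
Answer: 3702647/8 ≈ 4.6283e+5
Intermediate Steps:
r = 4 (r = 6 - 2 = 4)
I(k) = -⅛ (I(k) = (1/((-3 - 1*3) + 4))³ = (1/((-3 - 3) + 4))³ = (1/(-6 + 4))³ = (1/(-2))³ = (-½)³ = -⅛)
I(393) - 1*(-462831) = -⅛ - 1*(-462831) = -⅛ + 462831 = 3702647/8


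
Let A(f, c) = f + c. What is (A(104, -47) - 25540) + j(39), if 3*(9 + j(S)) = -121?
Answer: -76597/3 ≈ -25532.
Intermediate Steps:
A(f, c) = c + f
j(S) = -148/3 (j(S) = -9 + (⅓)*(-121) = -9 - 121/3 = -148/3)
(A(104, -47) - 25540) + j(39) = ((-47 + 104) - 25540) - 148/3 = (57 - 25540) - 148/3 = -25483 - 148/3 = -76597/3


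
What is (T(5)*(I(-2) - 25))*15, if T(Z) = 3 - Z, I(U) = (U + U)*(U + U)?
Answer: 270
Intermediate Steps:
I(U) = 4*U² (I(U) = (2*U)*(2*U) = 4*U²)
(T(5)*(I(-2) - 25))*15 = ((3 - 1*5)*(4*(-2)² - 25))*15 = ((3 - 5)*(4*4 - 25))*15 = -2*(16 - 25)*15 = -2*(-9)*15 = 18*15 = 270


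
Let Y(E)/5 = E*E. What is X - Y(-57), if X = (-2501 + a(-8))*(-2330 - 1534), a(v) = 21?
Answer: 9566475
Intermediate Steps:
Y(E) = 5*E² (Y(E) = 5*(E*E) = 5*E²)
X = 9582720 (X = (-2501 + 21)*(-2330 - 1534) = -2480*(-3864) = 9582720)
X - Y(-57) = 9582720 - 5*(-57)² = 9582720 - 5*3249 = 9582720 - 1*16245 = 9582720 - 16245 = 9566475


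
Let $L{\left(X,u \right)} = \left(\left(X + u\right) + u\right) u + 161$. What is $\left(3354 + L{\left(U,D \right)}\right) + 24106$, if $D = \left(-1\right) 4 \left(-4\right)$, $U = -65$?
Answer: $27093$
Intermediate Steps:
$D = 16$ ($D = \left(-4\right) \left(-4\right) = 16$)
$L{\left(X,u \right)} = 161 + u \left(X + 2 u\right)$ ($L{\left(X,u \right)} = \left(X + 2 u\right) u + 161 = u \left(X + 2 u\right) + 161 = 161 + u \left(X + 2 u\right)$)
$\left(3354 + L{\left(U,D \right)}\right) + 24106 = \left(3354 + \left(161 + 2 \cdot 16^{2} - 1040\right)\right) + 24106 = \left(3354 + \left(161 + 2 \cdot 256 - 1040\right)\right) + 24106 = \left(3354 + \left(161 + 512 - 1040\right)\right) + 24106 = \left(3354 - 367\right) + 24106 = 2987 + 24106 = 27093$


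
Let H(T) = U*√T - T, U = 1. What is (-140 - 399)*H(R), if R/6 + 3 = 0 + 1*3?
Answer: 0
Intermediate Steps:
R = 0 (R = -18 + 6*(0 + 1*3) = -18 + 6*(0 + 3) = -18 + 6*3 = -18 + 18 = 0)
H(T) = √T - T (H(T) = 1*√T - T = √T - T)
(-140 - 399)*H(R) = (-140 - 399)*(√0 - 1*0) = -539*(0 + 0) = -539*0 = 0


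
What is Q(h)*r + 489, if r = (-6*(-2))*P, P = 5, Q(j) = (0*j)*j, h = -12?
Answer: 489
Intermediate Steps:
Q(j) = 0 (Q(j) = 0*j = 0)
r = 60 (r = -6*(-2)*5 = 12*5 = 60)
Q(h)*r + 489 = 0*60 + 489 = 0 + 489 = 489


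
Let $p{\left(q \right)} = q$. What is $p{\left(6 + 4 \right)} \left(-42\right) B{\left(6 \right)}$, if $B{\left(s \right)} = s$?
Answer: $-2520$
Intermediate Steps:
$p{\left(6 + 4 \right)} \left(-42\right) B{\left(6 \right)} = \left(6 + 4\right) \left(-42\right) 6 = 10 \left(-42\right) 6 = \left(-420\right) 6 = -2520$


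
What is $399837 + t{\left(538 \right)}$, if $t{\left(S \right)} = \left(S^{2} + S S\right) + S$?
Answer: $979263$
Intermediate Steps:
$t{\left(S \right)} = S + 2 S^{2}$ ($t{\left(S \right)} = \left(S^{2} + S^{2}\right) + S = 2 S^{2} + S = S + 2 S^{2}$)
$399837 + t{\left(538 \right)} = 399837 + 538 \left(1 + 2 \cdot 538\right) = 399837 + 538 \left(1 + 1076\right) = 399837 + 538 \cdot 1077 = 399837 + 579426 = 979263$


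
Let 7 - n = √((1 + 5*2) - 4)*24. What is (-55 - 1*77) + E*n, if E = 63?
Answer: 309 - 1512*√7 ≈ -3691.4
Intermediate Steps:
n = 7 - 24*√7 (n = 7 - √((1 + 5*2) - 4)*24 = 7 - √((1 + 10) - 4)*24 = 7 - √(11 - 4)*24 = 7 - √7*24 = 7 - 24*√7 ≈ -56.498)
(-55 - 1*77) + E*n = (-55 - 1*77) + 63*(7 - 24*√7) = (-55 - 77) + (441 - 1512*√7) = -132 + (441 - 1512*√7) = 309 - 1512*√7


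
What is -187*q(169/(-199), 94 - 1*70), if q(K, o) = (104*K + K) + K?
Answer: 3349918/199 ≈ 16834.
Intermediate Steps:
q(K, o) = 106*K (q(K, o) = 105*K + K = 106*K)
-187*q(169/(-199), 94 - 1*70) = -19822*169/(-199) = -19822*169*(-1/199) = -19822*(-169)/199 = -187*(-17914/199) = 3349918/199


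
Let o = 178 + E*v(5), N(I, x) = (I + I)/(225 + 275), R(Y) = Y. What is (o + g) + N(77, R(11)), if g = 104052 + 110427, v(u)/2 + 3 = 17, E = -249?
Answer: 51921327/250 ≈ 2.0769e+5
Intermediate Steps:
v(u) = 28 (v(u) = -6 + 2*17 = -6 + 34 = 28)
N(I, x) = I/250 (N(I, x) = (2*I)/500 = (2*I)*(1/500) = I/250)
o = -6794 (o = 178 - 249*28 = 178 - 6972 = -6794)
g = 214479
(o + g) + N(77, R(11)) = (-6794 + 214479) + (1/250)*77 = 207685 + 77/250 = 51921327/250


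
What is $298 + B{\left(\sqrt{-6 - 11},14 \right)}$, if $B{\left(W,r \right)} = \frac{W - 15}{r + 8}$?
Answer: $\frac{6541}{22} + \frac{i \sqrt{17}}{22} \approx 297.32 + 0.18741 i$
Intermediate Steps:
$B{\left(W,r \right)} = \frac{-15 + W}{8 + r}$
$298 + B{\left(\sqrt{-6 - 11},14 \right)} = 298 + \frac{-15 + \sqrt{-6 - 11}}{8 + 14} = 298 + \frac{-15 + \sqrt{-17}}{22} = 298 + \frac{-15 + i \sqrt{17}}{22} = 298 - \left(\frac{15}{22} - \frac{i \sqrt{17}}{22}\right) = \frac{6541}{22} + \frac{i \sqrt{17}}{22}$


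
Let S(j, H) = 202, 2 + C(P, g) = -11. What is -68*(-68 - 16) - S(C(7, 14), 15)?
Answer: 5510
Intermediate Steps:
C(P, g) = -13 (C(P, g) = -2 - 11 = -13)
-68*(-68 - 16) - S(C(7, 14), 15) = -68*(-68 - 16) - 1*202 = -68*(-84) - 202 = 5712 - 202 = 5510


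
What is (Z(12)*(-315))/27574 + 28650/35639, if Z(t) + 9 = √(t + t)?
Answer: 891031665/982709786 - 315*√6/13787 ≈ 0.85074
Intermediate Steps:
Z(t) = -9 + √2*√t (Z(t) = -9 + √(t + t) = -9 + √(2*t) = -9 + √2*√t)
(Z(12)*(-315))/27574 + 28650/35639 = ((-9 + √2*√12)*(-315))/27574 + 28650/35639 = ((-9 + √2*(2*√3))*(-315))*(1/27574) + 28650*(1/35639) = ((-9 + 2*√6)*(-315))*(1/27574) + 28650/35639 = (2835 - 630*√6)*(1/27574) + 28650/35639 = (2835/27574 - 315*√6/13787) + 28650/35639 = 891031665/982709786 - 315*√6/13787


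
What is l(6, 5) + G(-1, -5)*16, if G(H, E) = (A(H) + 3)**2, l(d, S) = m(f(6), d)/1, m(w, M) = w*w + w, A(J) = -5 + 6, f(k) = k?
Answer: 298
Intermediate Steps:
A(J) = 1
m(w, M) = w + w**2 (m(w, M) = w**2 + w = w + w**2)
l(d, S) = 42 (l(d, S) = (6*(1 + 6))/1 = (6*7)*1 = 42*1 = 42)
G(H, E) = 16 (G(H, E) = (1 + 3)**2 = 4**2 = 16)
l(6, 5) + G(-1, -5)*16 = 42 + 16*16 = 42 + 256 = 298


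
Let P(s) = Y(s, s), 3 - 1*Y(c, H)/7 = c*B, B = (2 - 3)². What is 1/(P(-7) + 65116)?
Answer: 1/65186 ≈ 1.5341e-5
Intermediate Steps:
B = 1 (B = (-1)² = 1)
Y(c, H) = 21 - 7*c
P(s) = 21 - 7*s
1/(P(-7) + 65116) = 1/((21 - 7*(-7)) + 65116) = 1/((21 + 49) + 65116) = 1/(70 + 65116) = 1/65186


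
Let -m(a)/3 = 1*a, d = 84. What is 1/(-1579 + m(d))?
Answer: -1/1831 ≈ -0.00054615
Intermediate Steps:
m(a) = -3*a
1/(-1579 + m(d)) = 1/(-1579 - 3*84) = 1/(-1579 - 252) = 1/(-1831) = -1/1831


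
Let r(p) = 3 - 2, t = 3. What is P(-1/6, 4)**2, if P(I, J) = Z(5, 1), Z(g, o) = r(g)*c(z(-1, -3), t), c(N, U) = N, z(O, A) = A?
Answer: 9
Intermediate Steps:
r(p) = 1
Z(g, o) = -3 (Z(g, o) = 1*(-3) = -3)
P(I, J) = -3
P(-1/6, 4)**2 = (-3)**2 = 9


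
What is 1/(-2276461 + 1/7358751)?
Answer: -7358751/16751909660210 ≈ -4.3928e-7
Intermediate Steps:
1/(-2276461 + 1/7358751) = 1/(-16751909660210/7358751) = -7358751/16751909660210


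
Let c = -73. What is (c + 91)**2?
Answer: 324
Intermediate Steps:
(c + 91)**2 = (-73 + 91)**2 = 18**2 = 324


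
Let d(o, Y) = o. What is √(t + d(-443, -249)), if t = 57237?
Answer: √56794 ≈ 238.31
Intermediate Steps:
√(t + d(-443, -249)) = √(57237 - 443) = √56794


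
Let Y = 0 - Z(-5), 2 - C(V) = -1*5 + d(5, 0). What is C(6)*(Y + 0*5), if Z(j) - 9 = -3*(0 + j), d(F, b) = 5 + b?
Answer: -48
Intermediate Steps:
Z(j) = 9 - 3*j (Z(j) = 9 - 3*(0 + j) = 9 - 3*j)
C(V) = 2 (C(V) = 2 - (-1*5 + (5 + 0)) = 2 - (-5 + 5) = 2 - 1*0 = 2 + 0 = 2)
Y = -24 (Y = 0 - (9 - 3*(-5)) = 0 - (9 + 15) = 0 - 1*24 = 0 - 24 = -24)
C(6)*(Y + 0*5) = 2*(-24 + 0*5) = 2*(-24 + 0) = 2*(-24) = -48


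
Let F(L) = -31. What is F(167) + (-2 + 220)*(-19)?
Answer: -4173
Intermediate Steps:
F(167) + (-2 + 220)*(-19) = -31 + (-2 + 220)*(-19) = -31 + 218*(-19) = -31 - 4142 = -4173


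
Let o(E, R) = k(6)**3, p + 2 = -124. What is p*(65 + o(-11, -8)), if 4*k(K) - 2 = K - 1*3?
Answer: -269955/32 ≈ -8436.1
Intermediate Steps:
p = -126 (p = -2 - 124 = -126)
k(K) = -1/4 + K/4 (k(K) = 1/2 + (K - 1*3)/4 = 1/2 + (K - 3)/4 = 1/2 + (-3 + K)/4 = 1/2 + (-3/4 + K/4) = -1/4 + K/4)
o(E, R) = 125/64 (o(E, R) = (-1/4 + (1/4)*6)**3 = (-1/4 + 3/2)**3 = (5/4)**3 = 125/64)
p*(65 + o(-11, -8)) = -126*(65 + 125/64) = -126*4285/64 = -269955/32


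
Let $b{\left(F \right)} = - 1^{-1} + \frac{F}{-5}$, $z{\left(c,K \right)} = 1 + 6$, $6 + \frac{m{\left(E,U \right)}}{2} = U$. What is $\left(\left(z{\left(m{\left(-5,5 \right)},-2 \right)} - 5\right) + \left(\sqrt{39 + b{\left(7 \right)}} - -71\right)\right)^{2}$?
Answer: $\frac{\left(365 + \sqrt{915}\right)^{2}}{25} \approx 6248.9$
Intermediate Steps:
$m{\left(E,U \right)} = -12 + 2 U$
$z{\left(c,K \right)} = 7$
$b{\left(F \right)} = -1 - \frac{F}{5}$ ($b{\left(F \right)} = \left(-1\right) 1 + F \left(- \frac{1}{5}\right) = -1 - \frac{F}{5}$)
$\left(\left(z{\left(m{\left(-5,5 \right)},-2 \right)} - 5\right) + \left(\sqrt{39 + b{\left(7 \right)}} - -71\right)\right)^{2} = \left(\left(7 - 5\right) + \left(\sqrt{39 - \frac{12}{5}} - -71\right)\right)^{2} = \left(\left(7 - 5\right) + \left(\sqrt{39 - \frac{12}{5}} + 71\right)\right)^{2} = \left(2 + \left(\sqrt{39 - \frac{12}{5}} + 71\right)\right)^{2} = \left(2 + \left(\sqrt{\frac{183}{5}} + 71\right)\right)^{2} = \left(2 + \left(\frac{\sqrt{915}}{5} + 71\right)\right)^{2} = \left(2 + \left(71 + \frac{\sqrt{915}}{5}\right)\right)^{2} = \left(73 + \frac{\sqrt{915}}{5}\right)^{2}$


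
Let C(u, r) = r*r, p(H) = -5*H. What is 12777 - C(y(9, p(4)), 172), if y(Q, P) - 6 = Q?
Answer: -16807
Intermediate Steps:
y(Q, P) = 6 + Q
C(u, r) = r²
12777 - C(y(9, p(4)), 172) = 12777 - 1*172² = 12777 - 1*29584 = 12777 - 29584 = -16807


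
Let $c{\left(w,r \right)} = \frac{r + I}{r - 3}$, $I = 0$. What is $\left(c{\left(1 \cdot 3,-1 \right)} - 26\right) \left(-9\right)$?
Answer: $\frac{927}{4} \approx 231.75$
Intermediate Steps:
$c{\left(w,r \right)} = \frac{r}{-3 + r}$ ($c{\left(w,r \right)} = \frac{r + 0}{r - 3} = \frac{r}{-3 + r}$)
$\left(c{\left(1 \cdot 3,-1 \right)} - 26\right) \left(-9\right) = \left(- \frac{1}{-3 - 1} - 26\right) \left(-9\right) = \left(- \frac{1}{-4} - 26\right) \left(-9\right) = \left(\left(-1\right) \left(- \frac{1}{4}\right) - 26\right) \left(-9\right) = \left(\frac{1}{4} - 26\right) \left(-9\right) = \left(- \frac{103}{4}\right) \left(-9\right) = \frac{927}{4}$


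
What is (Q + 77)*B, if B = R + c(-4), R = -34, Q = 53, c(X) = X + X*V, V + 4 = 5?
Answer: -5460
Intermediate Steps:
V = 1 (V = -4 + 5 = 1)
c(X) = 2*X (c(X) = X + X*1 = X + X = 2*X)
B = -42 (B = -34 + 2*(-4) = -34 - 8 = -42)
(Q + 77)*B = (53 + 77)*(-42) = 130*(-42) = -5460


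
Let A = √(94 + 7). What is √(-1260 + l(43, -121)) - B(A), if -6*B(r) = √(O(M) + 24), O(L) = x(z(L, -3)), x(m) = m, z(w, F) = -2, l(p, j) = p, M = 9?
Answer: √22/6 + I*√1217 ≈ 0.78174 + 34.885*I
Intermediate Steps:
A = √101 ≈ 10.050
O(L) = -2
B(r) = -√22/6 (B(r) = -√(-2 + 24)/6 = -√22/6)
√(-1260 + l(43, -121)) - B(A) = √(-1260 + 43) - (-1)*√22/6 = √(-1217) + √22/6 = I*√1217 + √22/6 = √22/6 + I*√1217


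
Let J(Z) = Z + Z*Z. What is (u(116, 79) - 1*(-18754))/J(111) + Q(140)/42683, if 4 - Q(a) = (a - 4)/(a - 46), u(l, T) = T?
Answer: 1021145729/674049936 ≈ 1.5149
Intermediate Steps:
J(Z) = Z + Z²
Q(a) = 4 - (-4 + a)/(-46 + a) (Q(a) = 4 - (a - 4)/(a - 46) = 4 - (-4 + a)/(-46 + a))
(u(116, 79) - 1*(-18754))/J(111) + Q(140)/42683 = (79 - 1*(-18754))/((111*(1 + 111))) + (3*(-60 + 140)/(-46 + 140))/42683 = (79 + 18754)/((111*112)) + (3*80/94)*(1/42683) = 18833/12432 + (3*(1/94)*80)*(1/42683) = 18833*(1/12432) + (120/47)*(1/42683) = 509/336 + 120/2006101 = 1021145729/674049936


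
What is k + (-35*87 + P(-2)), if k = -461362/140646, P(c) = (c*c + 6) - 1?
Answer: -19430119/6393 ≈ -3039.3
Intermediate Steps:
P(c) = 5 + c² (P(c) = (c² + 6) - 1 = (6 + c²) - 1 = 5 + c²)
k = -20971/6393 (k = -461362*1/140646 = -20971/6393 ≈ -3.2803)
k + (-35*87 + P(-2)) = -20971/6393 + (-35*87 + (5 + (-2)²)) = -20971/6393 + (-3045 + (5 + 4)) = -20971/6393 + (-3045 + 9) = -20971/6393 - 3036 = -19430119/6393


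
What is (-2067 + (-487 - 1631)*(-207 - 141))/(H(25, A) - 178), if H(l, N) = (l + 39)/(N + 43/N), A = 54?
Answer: -2174856123/523246 ≈ -4156.5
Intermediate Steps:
H(l, N) = (39 + l)/(N + 43/N)
(-2067 + (-487 - 1631)*(-207 - 141))/(H(25, A) - 178) = (-2067 + (-487 - 1631)*(-207 - 141))/(54*(39 + 25)/(43 + 54**2) - 178) = (-2067 - 2118*(-348))/(54*64/(43 + 2916) - 178) = (-2067 + 737064)/(54*64/2959 - 178) = 734997/(54*(1/2959)*64 - 178) = 734997/(3456/2959 - 178) = 734997/(-523246/2959) = 734997*(-2959/523246) = -2174856123/523246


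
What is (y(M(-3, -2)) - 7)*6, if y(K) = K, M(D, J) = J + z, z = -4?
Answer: -78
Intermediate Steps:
M(D, J) = -4 + J (M(D, J) = J - 4 = -4 + J)
(y(M(-3, -2)) - 7)*6 = ((-4 - 2) - 7)*6 = (-6 - 7)*6 = -13*6 = -78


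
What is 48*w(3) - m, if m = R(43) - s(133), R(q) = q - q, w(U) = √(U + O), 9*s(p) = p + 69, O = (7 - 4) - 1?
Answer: 202/9 + 48*√5 ≈ 129.78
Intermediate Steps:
O = 2 (O = 3 - 1 = 2)
s(p) = 23/3 + p/9 (s(p) = (p + 69)/9 = (69 + p)/9 = 23/3 + p/9)
w(U) = √(2 + U) (w(U) = √(U + 2) = √(2 + U))
R(q) = 0
m = -202/9 (m = 0 - (23/3 + (⅑)*133) = 0 - (23/3 + 133/9) = 0 - 1*202/9 = 0 - 202/9 = -202/9 ≈ -22.444)
48*w(3) - m = 48*√(2 + 3) - 1*(-202/9) = 48*√5 + 202/9 = 202/9 + 48*√5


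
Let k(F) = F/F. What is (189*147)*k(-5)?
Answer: 27783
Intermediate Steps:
k(F) = 1
(189*147)*k(-5) = (189*147)*1 = 27783*1 = 27783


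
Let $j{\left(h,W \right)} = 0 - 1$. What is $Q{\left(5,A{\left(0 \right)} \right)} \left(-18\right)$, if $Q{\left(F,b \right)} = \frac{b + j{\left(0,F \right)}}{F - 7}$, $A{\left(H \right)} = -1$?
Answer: $-18$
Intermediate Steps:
$j{\left(h,W \right)} = -1$
$Q{\left(F,b \right)} = \frac{-1 + b}{-7 + F}$ ($Q{\left(F,b \right)} = \frac{b - 1}{F - 7} = \frac{-1 + b}{-7 + F}$)
$Q{\left(5,A{\left(0 \right)} \right)} \left(-18\right) = \frac{-1 - 1}{-7 + 5} \left(-18\right) = \frac{1}{-2} \left(-2\right) \left(-18\right) = \left(- \frac{1}{2}\right) \left(-2\right) \left(-18\right) = 1 \left(-18\right) = -18$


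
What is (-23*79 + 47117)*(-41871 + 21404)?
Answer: -927155100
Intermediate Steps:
(-23*79 + 47117)*(-41871 + 21404) = (-1817 + 47117)*(-20467) = 45300*(-20467) = -927155100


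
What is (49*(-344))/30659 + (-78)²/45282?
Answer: -2235442/5381011 ≈ -0.41543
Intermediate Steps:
(49*(-344))/30659 + (-78)²/45282 = -16856*1/30659 + 6084*(1/45282) = -392/713 + 1014/7547 = -2235442/5381011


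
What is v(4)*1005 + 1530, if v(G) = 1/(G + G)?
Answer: 13245/8 ≈ 1655.6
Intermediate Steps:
v(G) = 1/(2*G)
v(4)*1005 + 1530 = ((½)/4)*1005 + 1530 = ((½)*(¼))*1005 + 1530 = (⅛)*1005 + 1530 = 1005/8 + 1530 = 13245/8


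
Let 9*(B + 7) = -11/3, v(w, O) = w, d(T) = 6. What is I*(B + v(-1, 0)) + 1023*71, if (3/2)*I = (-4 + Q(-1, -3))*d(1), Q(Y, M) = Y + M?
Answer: 1968355/27 ≈ 72902.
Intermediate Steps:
B = -200/27 (B = -7 + (-11/3)/9 = -7 + (-11*⅓)/9 = -7 + (⅑)*(-11/3) = -7 - 11/27 = -200/27 ≈ -7.4074)
Q(Y, M) = M + Y
I = -32 (I = 2*((-4 + (-3 - 1))*6)/3 = 2*((-4 - 4)*6)/3 = 2*(-8*6)/3 = (⅔)*(-48) = -32)
I*(B + v(-1, 0)) + 1023*71 = -32*(-200/27 - 1) + 1023*71 = -32*(-227/27) + 72633 = 7264/27 + 72633 = 1968355/27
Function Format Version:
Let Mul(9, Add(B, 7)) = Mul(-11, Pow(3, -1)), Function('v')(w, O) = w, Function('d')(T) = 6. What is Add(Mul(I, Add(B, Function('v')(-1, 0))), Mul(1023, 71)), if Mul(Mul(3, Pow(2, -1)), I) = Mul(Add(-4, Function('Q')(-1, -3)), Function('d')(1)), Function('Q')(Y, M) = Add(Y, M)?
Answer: Rational(1968355, 27) ≈ 72902.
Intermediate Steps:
B = Rational(-200, 27) (B = Add(-7, Mul(Rational(1, 9), Mul(-11, Pow(3, -1)))) = Add(-7, Mul(Rational(1, 9), Mul(-11, Rational(1, 3)))) = Add(-7, Mul(Rational(1, 9), Rational(-11, 3))) = Add(-7, Rational(-11, 27)) = Rational(-200, 27) ≈ -7.4074)
Function('Q')(Y, M) = Add(M, Y)
I = -32 (I = Mul(Rational(2, 3), Mul(Add(-4, Add(-3, -1)), 6)) = Mul(Rational(2, 3), Mul(Add(-4, -4), 6)) = Mul(Rational(2, 3), Mul(-8, 6)) = Mul(Rational(2, 3), -48) = -32)
Add(Mul(I, Add(B, Function('v')(-1, 0))), Mul(1023, 71)) = Add(Mul(-32, Add(Rational(-200, 27), -1)), Mul(1023, 71)) = Add(Mul(-32, Rational(-227, 27)), 72633) = Add(Rational(7264, 27), 72633) = Rational(1968355, 27)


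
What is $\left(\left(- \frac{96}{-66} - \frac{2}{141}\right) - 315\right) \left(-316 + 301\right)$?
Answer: $\frac{2431655}{517} \approx 4703.4$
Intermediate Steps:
$\left(\left(- \frac{96}{-66} - \frac{2}{141}\right) - 315\right) \left(-316 + 301\right) = \left(\left(\left(-96\right) \left(- \frac{1}{66}\right) - \frac{2}{141}\right) - 315\right) \left(-15\right) = \left(\left(\frac{16}{11} - \frac{2}{141}\right) - 315\right) \left(-15\right) = \left(\frac{2234}{1551} - 315\right) \left(-15\right) = \left(- \frac{486331}{1551}\right) \left(-15\right) = \frac{2431655}{517}$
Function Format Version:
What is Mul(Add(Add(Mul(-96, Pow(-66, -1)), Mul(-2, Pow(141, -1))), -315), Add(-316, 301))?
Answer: Rational(2431655, 517) ≈ 4703.4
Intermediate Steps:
Mul(Add(Add(Mul(-96, Pow(-66, -1)), Mul(-2, Pow(141, -1))), -315), Add(-316, 301)) = Mul(Add(Add(Mul(-96, Rational(-1, 66)), Mul(-2, Rational(1, 141))), -315), -15) = Mul(Add(Add(Rational(16, 11), Rational(-2, 141)), -315), -15) = Mul(Add(Rational(2234, 1551), -315), -15) = Mul(Rational(-486331, 1551), -15) = Rational(2431655, 517)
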